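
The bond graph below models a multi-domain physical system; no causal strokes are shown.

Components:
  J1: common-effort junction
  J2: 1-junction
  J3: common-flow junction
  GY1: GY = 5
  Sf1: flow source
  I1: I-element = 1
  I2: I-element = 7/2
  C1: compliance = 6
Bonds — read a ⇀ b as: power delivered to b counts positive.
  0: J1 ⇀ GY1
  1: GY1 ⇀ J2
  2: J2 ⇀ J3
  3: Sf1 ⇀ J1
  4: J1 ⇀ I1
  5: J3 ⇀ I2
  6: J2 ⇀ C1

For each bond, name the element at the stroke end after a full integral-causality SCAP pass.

b3 stroke→Sf1  (source Sf1 imposes f)
b4 stroke→I1  (I1 integral (f out))
b0 stroke→J1  (J1: last free bond brings effort in)
b1 stroke→J2  (GY GY1: same side as bond 0)
b5 stroke→I2  (I2 outputs flow p/I2)
b2 stroke→J3  (common-f at J3 fixed by 5)
b6 stroke→J2  (common-f at J2 fixed by 2)

#0 |J1
#1 |J2
#2 |J3
#3 |Sf1
#4 |I1
#5 |I2
#6 |J2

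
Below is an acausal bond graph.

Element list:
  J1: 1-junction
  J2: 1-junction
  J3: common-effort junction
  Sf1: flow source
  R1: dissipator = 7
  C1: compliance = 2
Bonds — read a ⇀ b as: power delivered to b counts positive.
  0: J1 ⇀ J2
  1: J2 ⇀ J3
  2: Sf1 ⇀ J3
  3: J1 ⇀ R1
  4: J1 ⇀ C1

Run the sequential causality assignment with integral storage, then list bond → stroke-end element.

b0 stroke→J2
b1 stroke→J3
b2 stroke→Sf1
b3 stroke→J1
b4 stroke→J1

b2 →Sf1  (Sf1: flow source, stroke at near end)
b1 →J3  (J3: last free bond brings effort in)
b0 →J2  (J2 flow already set via bond 1)
b3 →J1  (1-jn J1 has f-setter on 0)
b4 →J1  (common-f at J1 fixed by 0)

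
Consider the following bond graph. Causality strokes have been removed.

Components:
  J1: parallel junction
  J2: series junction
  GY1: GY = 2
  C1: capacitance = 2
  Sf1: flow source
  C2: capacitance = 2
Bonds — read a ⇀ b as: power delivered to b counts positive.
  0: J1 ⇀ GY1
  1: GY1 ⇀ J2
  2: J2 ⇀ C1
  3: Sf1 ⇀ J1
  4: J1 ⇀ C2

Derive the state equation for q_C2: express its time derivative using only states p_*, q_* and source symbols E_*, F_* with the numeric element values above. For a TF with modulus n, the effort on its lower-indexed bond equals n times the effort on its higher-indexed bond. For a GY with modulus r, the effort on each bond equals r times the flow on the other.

dq_C2/dt = F_Sf1 - q_C1/4

#3 |Sf1  (Sf1: flow source, stroke at near end)
#2 |J2  (C1 outputs effort q/C1)
#1 |GY1  (closing 1-jn rule on J2)
#0 |GY1  (GY1: gyrator matches bond 1)
#4 |J1  (only one effort-in slot at J1)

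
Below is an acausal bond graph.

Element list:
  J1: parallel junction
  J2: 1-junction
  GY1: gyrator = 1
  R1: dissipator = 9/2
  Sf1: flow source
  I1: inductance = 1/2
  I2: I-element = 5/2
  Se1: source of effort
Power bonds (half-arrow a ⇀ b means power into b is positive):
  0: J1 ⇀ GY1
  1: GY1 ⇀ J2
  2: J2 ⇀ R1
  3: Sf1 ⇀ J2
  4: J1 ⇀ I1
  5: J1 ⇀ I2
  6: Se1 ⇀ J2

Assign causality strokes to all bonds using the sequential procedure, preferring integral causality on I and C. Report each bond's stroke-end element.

bond 0 |J1
bond 1 |J2
bond 2 |J2
bond 3 |Sf1
bond 4 |I1
bond 5 |I2
bond 6 |J2

bond 3 stroke→Sf1  (Sf1 fixes flow; stroke at Sf1)
bond 6 stroke→J2  (Se1 fixes effort; stroke away)
bond 1 stroke→J2  (J2: bond 3 brought flow, rest push out)
bond 2 stroke→J2  (J2 flow already set via bond 3)
bond 0 stroke→J1  (GY1 both-in/both-out from 1)
bond 4 stroke→I1  (J1 effort already set via bond 0)
bond 5 stroke→I2  (J1: bond 0 brought effort, rest push out)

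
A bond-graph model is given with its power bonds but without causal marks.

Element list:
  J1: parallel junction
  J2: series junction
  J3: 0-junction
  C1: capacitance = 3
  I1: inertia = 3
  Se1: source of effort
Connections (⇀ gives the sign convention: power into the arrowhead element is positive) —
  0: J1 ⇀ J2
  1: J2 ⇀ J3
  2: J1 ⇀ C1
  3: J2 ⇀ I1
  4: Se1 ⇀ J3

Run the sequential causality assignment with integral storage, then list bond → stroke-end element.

b4 stroke→J3  (Se1: effort source, stroke at far end)
b1 stroke→J2  (J3 effort already set via bond 4)
b2 stroke→J1  (prefer integral on C1)
b0 stroke→J2  (common-e at J1 fixed by 2)
b3 stroke→I1  (closing 1-jn rule on J2)

bond 0 stroke→J2
bond 1 stroke→J2
bond 2 stroke→J1
bond 3 stroke→I1
bond 4 stroke→J3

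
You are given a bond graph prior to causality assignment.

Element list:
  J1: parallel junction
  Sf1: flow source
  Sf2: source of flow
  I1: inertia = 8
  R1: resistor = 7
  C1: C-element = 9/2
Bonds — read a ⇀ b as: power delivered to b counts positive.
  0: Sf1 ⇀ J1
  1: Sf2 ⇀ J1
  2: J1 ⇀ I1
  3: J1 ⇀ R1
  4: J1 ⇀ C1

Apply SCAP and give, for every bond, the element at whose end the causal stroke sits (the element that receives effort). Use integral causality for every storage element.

β0 |Sf1
β1 |Sf2
β2 |I1
β3 |R1
β4 |J1

β0 →Sf1  (Sf1: flow source, stroke at near end)
β1 →Sf2  (source Sf2 imposes f)
β2 →I1  (I1: I, integral causality)
β4 →J1  (C1 integral (e out))
β3 →R1  (J1 effort already set via bond 4)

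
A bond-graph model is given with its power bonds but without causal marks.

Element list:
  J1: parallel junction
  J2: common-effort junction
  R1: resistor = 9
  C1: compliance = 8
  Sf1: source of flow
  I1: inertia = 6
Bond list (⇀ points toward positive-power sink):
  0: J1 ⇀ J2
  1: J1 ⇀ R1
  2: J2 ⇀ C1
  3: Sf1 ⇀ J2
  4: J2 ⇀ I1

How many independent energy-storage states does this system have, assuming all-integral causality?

#3 |Sf1  (source Sf1 imposes f)
#2 |J2  (C1: C, integral causality)
#0 |J1  (0-jn J2 has e-setter on 2)
#4 |I1  (0-jn J2 has e-setter on 2)
#1 |R1  (J1: bond 0 brought effort, rest push out)

2  (C1, I1 all integral)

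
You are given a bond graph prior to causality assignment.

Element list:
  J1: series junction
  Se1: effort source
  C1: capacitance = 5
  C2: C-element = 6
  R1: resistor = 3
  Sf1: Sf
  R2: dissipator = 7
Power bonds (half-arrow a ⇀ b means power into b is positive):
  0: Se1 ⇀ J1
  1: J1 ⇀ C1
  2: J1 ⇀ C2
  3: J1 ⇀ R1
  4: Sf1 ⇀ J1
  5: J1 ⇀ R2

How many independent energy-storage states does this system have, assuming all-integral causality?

2  (C1, C2 all integral)

β0 stroke at J1  (Se1: effort source, stroke at far end)
β4 stroke at Sf1  (Sf1 (Sf) sets flow on bond)
β1 stroke at J1  (J1: bond 4 brought flow, rest push out)
β2 stroke at J1  (1-jn J1 has f-setter on 4)
β3 stroke at J1  (J1 flow already set via bond 4)
β5 stroke at J1  (common-f at J1 fixed by 4)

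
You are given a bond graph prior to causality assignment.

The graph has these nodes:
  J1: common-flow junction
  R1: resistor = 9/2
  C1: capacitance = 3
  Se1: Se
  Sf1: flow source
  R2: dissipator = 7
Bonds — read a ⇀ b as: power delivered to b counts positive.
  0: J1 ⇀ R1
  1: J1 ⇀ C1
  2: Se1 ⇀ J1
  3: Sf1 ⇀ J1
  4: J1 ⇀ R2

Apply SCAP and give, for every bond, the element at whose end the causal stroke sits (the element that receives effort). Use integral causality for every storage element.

b2 →J1  (Se1 (Se) sets effort on bond)
b3 →Sf1  (Sf1 (Sf) sets flow on bond)
b0 →J1  (J1: bond 3 brought flow, rest push out)
b1 →J1  (1-jn J1 has f-setter on 3)
b4 →J1  (J1 flow already set via bond 3)

β0 stroke at J1
β1 stroke at J1
β2 stroke at J1
β3 stroke at Sf1
β4 stroke at J1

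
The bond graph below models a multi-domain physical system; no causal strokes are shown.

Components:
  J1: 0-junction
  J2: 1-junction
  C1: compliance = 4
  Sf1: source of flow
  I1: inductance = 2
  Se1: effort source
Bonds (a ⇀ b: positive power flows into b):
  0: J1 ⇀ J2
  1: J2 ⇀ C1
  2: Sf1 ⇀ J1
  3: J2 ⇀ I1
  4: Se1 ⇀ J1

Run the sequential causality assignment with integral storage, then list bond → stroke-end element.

#0 |J2
#1 |J2
#2 |Sf1
#3 |I1
#4 |J1

β2 →Sf1  (Sf1: flow source, stroke at near end)
β4 →J1  (Se1 fixes effort; stroke away)
β0 →J2  (0-jn J1 has e-setter on 4)
β1 →J2  (C1 integral (e out))
β3 →I1  (J2: last free bond brings flow in)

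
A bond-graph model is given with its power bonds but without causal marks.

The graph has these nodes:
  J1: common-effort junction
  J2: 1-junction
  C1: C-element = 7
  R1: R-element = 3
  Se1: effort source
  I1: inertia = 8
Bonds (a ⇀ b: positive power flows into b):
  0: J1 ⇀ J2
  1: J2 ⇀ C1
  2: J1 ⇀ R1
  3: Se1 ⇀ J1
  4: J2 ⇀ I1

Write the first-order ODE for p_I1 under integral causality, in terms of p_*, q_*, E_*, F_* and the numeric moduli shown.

dp_I1/dt = E_Se1 - q_C1/7

bond 3 stroke→J1  (Se1 (Se) sets effort on bond)
bond 0 stroke→J2  (J1 effort already set via bond 3)
bond 2 stroke→R1  (0-jn J1 has e-setter on 3)
bond 1 stroke→J2  (C1 outputs effort q/C1)
bond 4 stroke→I1  (J2 needs exactly one f-in)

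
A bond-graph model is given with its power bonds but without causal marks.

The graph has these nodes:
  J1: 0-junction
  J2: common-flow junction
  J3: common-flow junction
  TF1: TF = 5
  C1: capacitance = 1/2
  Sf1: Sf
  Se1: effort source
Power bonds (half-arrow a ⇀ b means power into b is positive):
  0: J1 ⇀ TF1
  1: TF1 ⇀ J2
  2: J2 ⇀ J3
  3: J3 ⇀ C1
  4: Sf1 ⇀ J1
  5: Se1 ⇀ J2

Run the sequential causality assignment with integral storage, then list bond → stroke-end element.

b0 |J1
b1 |TF1
b2 |J2
b3 |J3
b4 |Sf1
b5 |J2

β4 |Sf1  (Sf1 fixes flow; stroke at Sf1)
β5 |J2  (Se1 fixes effort; stroke away)
β0 |J1  (J1: last free bond brings effort in)
β1 |TF1  (TF TF1: opposite of bond 0)
β2 |J2  (J2 flow already set via bond 1)
β3 |J3  (J3: bond 2 brought flow, rest push out)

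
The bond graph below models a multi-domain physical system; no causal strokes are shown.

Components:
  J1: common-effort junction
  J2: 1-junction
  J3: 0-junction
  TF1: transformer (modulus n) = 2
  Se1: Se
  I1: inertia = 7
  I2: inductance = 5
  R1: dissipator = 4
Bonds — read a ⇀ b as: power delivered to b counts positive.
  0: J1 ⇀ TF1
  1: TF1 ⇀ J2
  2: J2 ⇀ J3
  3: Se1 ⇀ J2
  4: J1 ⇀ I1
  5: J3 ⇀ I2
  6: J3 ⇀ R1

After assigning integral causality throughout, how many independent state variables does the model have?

2  (I1, I2 all integral)

bond 3 |J2  (Se1 (Se) sets effort on bond)
bond 4 |I1  (I1: I, integral causality)
bond 0 |J1  (closing 0-jn rule on J1)
bond 1 |TF1  (TF TF1: opposite of bond 0)
bond 2 |J2  (1-jn J2 has f-setter on 1)
bond 5 |I2  (I2: I, integral causality)
bond 6 |J3  (closing 0-jn rule on J3)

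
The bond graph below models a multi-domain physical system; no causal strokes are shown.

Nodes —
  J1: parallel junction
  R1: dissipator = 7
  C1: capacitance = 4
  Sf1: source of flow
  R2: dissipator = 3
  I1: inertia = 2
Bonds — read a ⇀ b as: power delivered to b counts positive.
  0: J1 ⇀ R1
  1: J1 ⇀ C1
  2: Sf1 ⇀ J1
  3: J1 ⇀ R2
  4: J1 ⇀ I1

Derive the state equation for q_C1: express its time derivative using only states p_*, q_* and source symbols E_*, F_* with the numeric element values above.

dq_C1/dt = F_Sf1 - p_I1/2 - 5*q_C1/42

bond 2 stroke at Sf1  (Sf1 (Sf) sets flow on bond)
bond 1 stroke at J1  (prefer integral on C1)
bond 0 stroke at R1  (J1: bond 1 brought effort, rest push out)
bond 3 stroke at R2  (common-e at J1 fixed by 1)
bond 4 stroke at I1  (0-jn J1 has e-setter on 1)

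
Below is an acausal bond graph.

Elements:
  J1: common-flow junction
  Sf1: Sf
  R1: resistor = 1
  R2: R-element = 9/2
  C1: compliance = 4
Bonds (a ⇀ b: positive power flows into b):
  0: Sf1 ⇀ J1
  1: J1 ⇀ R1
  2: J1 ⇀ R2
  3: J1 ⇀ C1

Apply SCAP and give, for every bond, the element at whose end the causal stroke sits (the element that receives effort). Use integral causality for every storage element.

b0 |Sf1  (Sf1 (Sf) sets flow on bond)
b1 |J1  (J1 flow already set via bond 0)
b2 |J1  (1-jn J1 has f-setter on 0)
b3 |J1  (1-jn J1 has f-setter on 0)

b0 stroke→Sf1
b1 stroke→J1
b2 stroke→J1
b3 stroke→J1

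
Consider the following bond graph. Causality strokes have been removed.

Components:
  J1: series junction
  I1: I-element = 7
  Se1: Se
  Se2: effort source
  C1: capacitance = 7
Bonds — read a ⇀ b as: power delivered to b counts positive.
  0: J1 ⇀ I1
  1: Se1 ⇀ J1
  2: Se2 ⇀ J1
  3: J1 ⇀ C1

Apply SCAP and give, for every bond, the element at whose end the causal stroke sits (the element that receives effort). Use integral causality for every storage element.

β1 |J1  (Se1 fixes effort; stroke away)
β2 |J1  (Se2 fixes effort; stroke away)
β0 |I1  (I1 outputs flow p/I1)
β3 |J1  (J1: bond 0 brought flow, rest push out)

β0 stroke at I1
β1 stroke at J1
β2 stroke at J1
β3 stroke at J1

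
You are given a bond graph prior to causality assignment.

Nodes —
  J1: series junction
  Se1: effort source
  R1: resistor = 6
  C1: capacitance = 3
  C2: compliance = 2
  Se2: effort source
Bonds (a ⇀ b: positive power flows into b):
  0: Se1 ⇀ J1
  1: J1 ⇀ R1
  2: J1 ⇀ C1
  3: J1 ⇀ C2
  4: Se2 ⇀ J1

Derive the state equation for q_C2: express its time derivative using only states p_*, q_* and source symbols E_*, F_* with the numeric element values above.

#0 →J1  (Se1 (Se) sets effort on bond)
#4 →J1  (Se2: effort source, stroke at far end)
#2 →J1  (C1: C, integral causality)
#3 →J1  (C2 outputs effort q/C2)
#1 →R1  (J1 needs exactly one f-in)

dq_C2/dt = E_Se1/6 + E_Se2/6 - q_C1/18 - q_C2/12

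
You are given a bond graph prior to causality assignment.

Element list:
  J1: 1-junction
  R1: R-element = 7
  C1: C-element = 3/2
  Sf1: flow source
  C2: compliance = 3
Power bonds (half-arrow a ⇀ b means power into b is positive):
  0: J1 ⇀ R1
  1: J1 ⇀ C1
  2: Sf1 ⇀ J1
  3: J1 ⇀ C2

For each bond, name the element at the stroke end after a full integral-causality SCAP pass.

#2 →Sf1  (Sf1: flow source, stroke at near end)
#0 →J1  (J1: bond 2 brought flow, rest push out)
#1 →J1  (1-jn J1 has f-setter on 2)
#3 →J1  (1-jn J1 has f-setter on 2)

bond 0 |J1
bond 1 |J1
bond 2 |Sf1
bond 3 |J1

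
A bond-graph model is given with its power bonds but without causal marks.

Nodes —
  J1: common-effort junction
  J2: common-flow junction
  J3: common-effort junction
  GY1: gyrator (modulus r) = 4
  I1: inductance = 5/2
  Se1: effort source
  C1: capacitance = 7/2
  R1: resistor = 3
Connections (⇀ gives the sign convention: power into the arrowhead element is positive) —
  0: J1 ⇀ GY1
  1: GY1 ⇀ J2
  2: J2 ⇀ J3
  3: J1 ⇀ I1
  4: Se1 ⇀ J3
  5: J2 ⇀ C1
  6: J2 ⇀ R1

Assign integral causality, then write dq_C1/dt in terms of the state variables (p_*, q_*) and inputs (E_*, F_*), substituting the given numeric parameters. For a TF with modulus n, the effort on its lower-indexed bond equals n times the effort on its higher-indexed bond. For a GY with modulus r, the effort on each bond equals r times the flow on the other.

dq_C1/dt = -E_Se1/3 - 8*p_I1/15 - 2*q_C1/21

bond 4 →J3  (Se1 (Se) sets effort on bond)
bond 2 →J2  (J3 effort already set via bond 4)
bond 3 →I1  (I1 outputs flow p/I1)
bond 0 →J1  (only one effort-in slot at J1)
bond 1 →J2  (GY1: gyrator matches bond 0)
bond 5 →J2  (C1: C, integral causality)
bond 6 →R1  (closing 1-jn rule on J2)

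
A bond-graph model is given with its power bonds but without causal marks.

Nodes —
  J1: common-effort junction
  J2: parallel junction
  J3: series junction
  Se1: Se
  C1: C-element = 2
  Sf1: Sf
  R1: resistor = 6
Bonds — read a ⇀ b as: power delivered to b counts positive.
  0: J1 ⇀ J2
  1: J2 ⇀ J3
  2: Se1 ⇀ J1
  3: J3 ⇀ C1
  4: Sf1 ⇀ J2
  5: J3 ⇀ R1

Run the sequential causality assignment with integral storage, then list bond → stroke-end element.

bond 2 stroke→J1  (Se1 fixes effort; stroke away)
bond 4 stroke→Sf1  (source Sf1 imposes f)
bond 0 stroke→J2  (0-jn J1 has e-setter on 2)
bond 1 stroke→J3  (J2: bond 0 brought effort, rest push out)
bond 3 stroke→J3  (C1 outputs effort q/C1)
bond 5 stroke→R1  (J3 needs exactly one f-in)

bond 0 |J2
bond 1 |J3
bond 2 |J1
bond 3 |J3
bond 4 |Sf1
bond 5 |R1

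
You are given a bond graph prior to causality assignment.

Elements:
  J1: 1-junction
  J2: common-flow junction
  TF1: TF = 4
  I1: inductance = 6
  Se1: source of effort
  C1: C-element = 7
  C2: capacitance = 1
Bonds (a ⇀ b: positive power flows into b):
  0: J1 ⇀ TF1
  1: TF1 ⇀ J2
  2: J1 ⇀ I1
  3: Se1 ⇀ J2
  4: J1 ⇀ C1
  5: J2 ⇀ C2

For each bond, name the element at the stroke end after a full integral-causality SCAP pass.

bond 0 |J1
bond 1 |TF1
bond 2 |I1
bond 3 |J2
bond 4 |J1
bond 5 |J2

bond 3 stroke at J2  (Se1: effort source, stroke at far end)
bond 2 stroke at I1  (prefer integral on I1)
bond 0 stroke at J1  (J1: bond 2 brought flow, rest push out)
bond 4 stroke at J1  (J1 flow already set via bond 2)
bond 1 stroke at TF1  (TF1 one-in-one-out from 0)
bond 5 stroke at J2  (common-f at J2 fixed by 1)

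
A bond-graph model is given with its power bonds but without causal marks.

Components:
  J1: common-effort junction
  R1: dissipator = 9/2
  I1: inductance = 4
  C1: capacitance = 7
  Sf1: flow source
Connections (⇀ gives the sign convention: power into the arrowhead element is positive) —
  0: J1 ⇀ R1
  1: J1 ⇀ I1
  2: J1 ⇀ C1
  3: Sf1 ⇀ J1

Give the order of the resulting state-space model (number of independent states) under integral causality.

2  (C1, I1 all integral)

b3 stroke→Sf1  (Sf1 (Sf) sets flow on bond)
b1 stroke→I1  (I1 integral (f out))
b2 stroke→J1  (C1 outputs effort q/C1)
b0 stroke→R1  (J1 effort already set via bond 2)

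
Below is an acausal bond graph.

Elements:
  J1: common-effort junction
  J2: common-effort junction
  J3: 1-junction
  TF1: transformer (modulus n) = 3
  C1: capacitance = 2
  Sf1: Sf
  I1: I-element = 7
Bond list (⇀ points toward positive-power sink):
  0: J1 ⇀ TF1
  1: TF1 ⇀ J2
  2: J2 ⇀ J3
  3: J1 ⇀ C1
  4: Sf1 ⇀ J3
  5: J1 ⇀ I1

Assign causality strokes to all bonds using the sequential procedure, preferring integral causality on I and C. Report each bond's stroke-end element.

β4 stroke at Sf1  (Sf1: flow source, stroke at near end)
β2 stroke at J3  (J3 flow already set via bond 4)
β1 stroke at J2  (closing 0-jn rule on J2)
β0 stroke at TF1  (TF TF1: opposite of bond 1)
β3 stroke at J1  (C1: C, integral causality)
β5 stroke at I1  (J1 effort already set via bond 3)

#0 |TF1
#1 |J2
#2 |J3
#3 |J1
#4 |Sf1
#5 |I1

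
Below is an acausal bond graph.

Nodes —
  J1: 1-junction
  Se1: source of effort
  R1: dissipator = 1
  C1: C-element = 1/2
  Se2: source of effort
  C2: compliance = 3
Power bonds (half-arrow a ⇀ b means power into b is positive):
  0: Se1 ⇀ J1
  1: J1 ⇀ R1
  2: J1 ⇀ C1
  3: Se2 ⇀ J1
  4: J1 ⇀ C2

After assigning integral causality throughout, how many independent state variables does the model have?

β0 stroke→J1  (Se1 (Se) sets effort on bond)
β3 stroke→J1  (Se2 (Se) sets effort on bond)
β2 stroke→J1  (C1 integral (e out))
β4 stroke→J1  (C2 outputs effort q/C2)
β1 stroke→R1  (J1: last free bond brings flow in)

2  (C1, C2 all integral)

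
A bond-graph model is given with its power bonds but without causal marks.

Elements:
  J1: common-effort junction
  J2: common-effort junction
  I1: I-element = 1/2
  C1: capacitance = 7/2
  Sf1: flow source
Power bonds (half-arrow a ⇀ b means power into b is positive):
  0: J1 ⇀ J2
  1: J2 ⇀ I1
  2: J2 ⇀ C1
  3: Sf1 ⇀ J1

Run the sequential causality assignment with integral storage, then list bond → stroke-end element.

#3 stroke→Sf1  (source Sf1 imposes f)
#0 stroke→J1  (J1: last free bond brings effort in)
#1 stroke→I1  (I1 integral (f out))
#2 stroke→J2  (only one effort-in slot at J2)

#0 stroke at J1
#1 stroke at I1
#2 stroke at J2
#3 stroke at Sf1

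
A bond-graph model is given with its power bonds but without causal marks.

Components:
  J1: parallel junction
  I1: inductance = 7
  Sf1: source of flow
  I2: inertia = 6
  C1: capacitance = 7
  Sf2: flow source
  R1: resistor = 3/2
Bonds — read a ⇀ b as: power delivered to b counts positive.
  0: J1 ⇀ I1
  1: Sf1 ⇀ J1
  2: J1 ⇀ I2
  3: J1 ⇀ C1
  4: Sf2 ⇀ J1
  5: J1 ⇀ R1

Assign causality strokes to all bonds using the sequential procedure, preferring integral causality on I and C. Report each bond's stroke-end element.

b1 stroke at Sf1  (Sf1 fixes flow; stroke at Sf1)
b4 stroke at Sf2  (source Sf2 imposes f)
b0 stroke at I1  (I1 integral (f out))
b2 stroke at I2  (I2 outputs flow p/I2)
b3 stroke at J1  (C1 integral (e out))
b5 stroke at R1  (0-jn J1 has e-setter on 3)

b0 stroke at I1
b1 stroke at Sf1
b2 stroke at I2
b3 stroke at J1
b4 stroke at Sf2
b5 stroke at R1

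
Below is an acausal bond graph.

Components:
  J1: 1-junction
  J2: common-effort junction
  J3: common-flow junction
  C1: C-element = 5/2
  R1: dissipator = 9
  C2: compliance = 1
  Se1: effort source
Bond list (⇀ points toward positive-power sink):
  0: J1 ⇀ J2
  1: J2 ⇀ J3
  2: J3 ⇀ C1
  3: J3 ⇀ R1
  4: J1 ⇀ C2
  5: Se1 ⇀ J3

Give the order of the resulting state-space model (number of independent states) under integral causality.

2  (C1, C2 all integral)

β5 stroke at J3  (Se1 (Se) sets effort on bond)
β2 stroke at J3  (prefer integral on C1)
β4 stroke at J1  (C2: C, integral causality)
β0 stroke at J2  (J1: last free bond brings flow in)
β1 stroke at J3  (J2 effort already set via bond 0)
β3 stroke at R1  (J3: last free bond brings flow in)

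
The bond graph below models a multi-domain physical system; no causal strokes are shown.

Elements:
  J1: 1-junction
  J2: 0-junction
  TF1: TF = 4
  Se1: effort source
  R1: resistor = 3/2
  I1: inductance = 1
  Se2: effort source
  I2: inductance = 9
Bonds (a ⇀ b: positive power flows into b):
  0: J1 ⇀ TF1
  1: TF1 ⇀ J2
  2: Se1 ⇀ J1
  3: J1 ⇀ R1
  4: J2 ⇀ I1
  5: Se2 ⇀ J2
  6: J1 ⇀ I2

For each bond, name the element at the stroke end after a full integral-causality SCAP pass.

bond 0 →J1
bond 1 →TF1
bond 2 →J1
bond 3 →J1
bond 4 →I1
bond 5 →J2
bond 6 →I2

β2 stroke→J1  (Se1 (Se) sets effort on bond)
β5 stroke→J2  (source Se2 imposes e)
β1 stroke→TF1  (0-jn J2 has e-setter on 5)
β4 stroke→I1  (J2 effort already set via bond 5)
β0 stroke→J1  (TF1: transformer flips bond 1)
β6 stroke→I2  (prefer integral on I2)
β3 stroke→J1  (J1: bond 6 brought flow, rest push out)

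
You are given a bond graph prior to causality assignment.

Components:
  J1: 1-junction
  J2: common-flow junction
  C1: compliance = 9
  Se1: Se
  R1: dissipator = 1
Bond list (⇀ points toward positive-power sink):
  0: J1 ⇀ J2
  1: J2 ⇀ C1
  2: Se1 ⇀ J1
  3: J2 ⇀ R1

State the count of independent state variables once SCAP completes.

1  (C1 all integral)

β2 |J1  (Se1 fixes effort; stroke away)
β0 |J2  (J1: last free bond brings flow in)
β1 |J2  (C1 outputs effort q/C1)
β3 |R1  (only one flow-in slot at J2)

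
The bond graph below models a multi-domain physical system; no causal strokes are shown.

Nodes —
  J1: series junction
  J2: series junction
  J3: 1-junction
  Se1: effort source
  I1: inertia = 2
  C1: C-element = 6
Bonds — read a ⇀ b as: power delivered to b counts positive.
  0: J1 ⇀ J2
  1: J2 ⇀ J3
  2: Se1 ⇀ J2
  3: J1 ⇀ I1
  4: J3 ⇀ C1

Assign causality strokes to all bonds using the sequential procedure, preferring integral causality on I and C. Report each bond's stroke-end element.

β2 |J2  (Se1 (Se) sets effort on bond)
β3 |I1  (I1 outputs flow p/I1)
β0 |J1  (J1: bond 3 brought flow, rest push out)
β1 |J2  (J2 flow already set via bond 0)
β4 |J3  (J3: bond 1 brought flow, rest push out)

bond 0 |J1
bond 1 |J2
bond 2 |J2
bond 3 |I1
bond 4 |J3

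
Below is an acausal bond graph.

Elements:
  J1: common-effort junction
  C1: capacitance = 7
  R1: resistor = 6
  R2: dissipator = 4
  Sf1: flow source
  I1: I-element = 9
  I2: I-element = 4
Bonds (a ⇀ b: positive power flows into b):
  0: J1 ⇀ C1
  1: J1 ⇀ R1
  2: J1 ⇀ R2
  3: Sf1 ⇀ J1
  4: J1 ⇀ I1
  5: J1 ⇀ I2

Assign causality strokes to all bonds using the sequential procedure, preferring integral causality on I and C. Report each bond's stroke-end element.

b3 |Sf1  (Sf1 (Sf) sets flow on bond)
b0 |J1  (prefer integral on C1)
b1 |R1  (J1: bond 0 brought effort, rest push out)
b2 |R2  (J1 effort already set via bond 0)
b4 |I1  (0-jn J1 has e-setter on 0)
b5 |I2  (J1: bond 0 brought effort, rest push out)

β0 stroke at J1
β1 stroke at R1
β2 stroke at R2
β3 stroke at Sf1
β4 stroke at I1
β5 stroke at I2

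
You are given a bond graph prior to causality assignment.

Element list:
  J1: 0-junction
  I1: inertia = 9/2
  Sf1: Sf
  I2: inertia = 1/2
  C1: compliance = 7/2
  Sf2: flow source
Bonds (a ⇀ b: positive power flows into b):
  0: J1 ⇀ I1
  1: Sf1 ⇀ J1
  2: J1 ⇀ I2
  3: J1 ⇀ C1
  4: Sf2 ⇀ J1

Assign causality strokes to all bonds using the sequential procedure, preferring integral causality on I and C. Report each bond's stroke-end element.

#0 stroke at I1
#1 stroke at Sf1
#2 stroke at I2
#3 stroke at J1
#4 stroke at Sf2

bond 1 |Sf1  (source Sf1 imposes f)
bond 4 |Sf2  (source Sf2 imposes f)
bond 0 |I1  (I1: I, integral causality)
bond 2 |I2  (prefer integral on I2)
bond 3 |J1  (only one effort-in slot at J1)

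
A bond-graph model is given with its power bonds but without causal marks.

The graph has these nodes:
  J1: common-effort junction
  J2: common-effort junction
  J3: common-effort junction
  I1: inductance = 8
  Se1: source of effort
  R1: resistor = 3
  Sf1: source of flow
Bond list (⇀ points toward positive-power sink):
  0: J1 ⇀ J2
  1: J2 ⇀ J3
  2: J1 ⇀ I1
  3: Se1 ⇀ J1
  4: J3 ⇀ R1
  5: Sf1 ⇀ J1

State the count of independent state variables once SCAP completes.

β3 stroke at J1  (Se1: effort source, stroke at far end)
β5 stroke at Sf1  (Sf1: flow source, stroke at near end)
β0 stroke at J2  (0-jn J1 has e-setter on 3)
β2 stroke at I1  (J1: bond 3 brought effort, rest push out)
β1 stroke at J3  (J2 effort already set via bond 0)
β4 stroke at R1  (common-e at J3 fixed by 1)

1  (I1 all integral)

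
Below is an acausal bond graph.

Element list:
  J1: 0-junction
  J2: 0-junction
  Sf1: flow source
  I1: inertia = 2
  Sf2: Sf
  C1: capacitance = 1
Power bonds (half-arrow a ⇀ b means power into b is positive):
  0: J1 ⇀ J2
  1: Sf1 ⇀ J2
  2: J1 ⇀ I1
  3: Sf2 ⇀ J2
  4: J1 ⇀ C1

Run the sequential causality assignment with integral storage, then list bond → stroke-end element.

#0 |J2
#1 |Sf1
#2 |I1
#3 |Sf2
#4 |J1

#1 |Sf1  (Sf1: flow source, stroke at near end)
#3 |Sf2  (Sf2 (Sf) sets flow on bond)
#0 |J2  (J2: last free bond brings effort in)
#2 |I1  (I1: I, integral causality)
#4 |J1  (closing 0-jn rule on J1)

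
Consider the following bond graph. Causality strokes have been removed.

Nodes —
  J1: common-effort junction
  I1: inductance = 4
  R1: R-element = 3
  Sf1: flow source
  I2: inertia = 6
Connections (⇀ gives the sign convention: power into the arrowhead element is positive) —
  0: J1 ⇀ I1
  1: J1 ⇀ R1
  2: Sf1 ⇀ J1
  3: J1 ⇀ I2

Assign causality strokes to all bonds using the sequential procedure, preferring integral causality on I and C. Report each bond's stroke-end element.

bond 0 |I1
bond 1 |J1
bond 2 |Sf1
bond 3 |I2

#2 stroke at Sf1  (Sf1 fixes flow; stroke at Sf1)
#0 stroke at I1  (I1 outputs flow p/I1)
#3 stroke at I2  (I2: I, integral causality)
#1 stroke at J1  (J1 needs exactly one e-in)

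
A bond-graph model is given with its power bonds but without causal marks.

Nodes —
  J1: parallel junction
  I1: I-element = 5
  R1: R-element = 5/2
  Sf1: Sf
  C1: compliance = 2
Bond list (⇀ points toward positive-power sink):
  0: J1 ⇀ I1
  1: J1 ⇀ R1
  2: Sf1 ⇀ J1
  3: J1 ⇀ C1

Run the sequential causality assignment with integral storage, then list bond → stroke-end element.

#2 →Sf1  (Sf1 fixes flow; stroke at Sf1)
#0 →I1  (I1 outputs flow p/I1)
#3 →J1  (prefer integral on C1)
#1 →R1  (J1: bond 3 brought effort, rest push out)

bond 0 stroke→I1
bond 1 stroke→R1
bond 2 stroke→Sf1
bond 3 stroke→J1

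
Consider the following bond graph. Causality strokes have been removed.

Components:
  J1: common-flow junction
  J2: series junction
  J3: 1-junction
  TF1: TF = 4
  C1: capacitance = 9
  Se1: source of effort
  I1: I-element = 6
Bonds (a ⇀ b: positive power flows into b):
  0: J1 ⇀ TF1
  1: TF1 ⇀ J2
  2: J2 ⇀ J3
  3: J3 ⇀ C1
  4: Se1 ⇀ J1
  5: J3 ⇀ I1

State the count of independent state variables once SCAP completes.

2  (C1, I1 all integral)

#4 stroke→J1  (Se1 (Se) sets effort on bond)
#0 stroke→TF1  (J1 needs exactly one f-in)
#1 stroke→J2  (through TF1, causality passes straight; one stroke at TF1)
#2 stroke→J3  (J2: last free bond brings flow in)
#3 stroke→J3  (C1 integral (e out))
#5 stroke→I1  (closing 1-jn rule on J3)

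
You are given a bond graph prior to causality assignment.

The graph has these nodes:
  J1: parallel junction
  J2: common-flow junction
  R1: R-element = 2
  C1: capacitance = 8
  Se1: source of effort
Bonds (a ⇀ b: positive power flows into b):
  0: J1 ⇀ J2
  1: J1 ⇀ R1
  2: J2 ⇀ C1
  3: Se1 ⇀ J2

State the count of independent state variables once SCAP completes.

bond 3 →J2  (source Se1 imposes e)
bond 2 →J2  (C1: C, integral causality)
bond 0 →J1  (J2: last free bond brings flow in)
bond 1 →R1  (J1 effort already set via bond 0)

1  (C1 all integral)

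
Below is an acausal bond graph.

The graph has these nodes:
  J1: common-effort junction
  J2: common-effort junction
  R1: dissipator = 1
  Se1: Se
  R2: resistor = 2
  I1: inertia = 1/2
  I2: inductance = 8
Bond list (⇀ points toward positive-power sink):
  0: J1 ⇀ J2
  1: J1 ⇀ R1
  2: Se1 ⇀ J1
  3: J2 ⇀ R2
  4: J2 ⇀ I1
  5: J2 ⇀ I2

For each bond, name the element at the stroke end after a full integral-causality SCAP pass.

β2 stroke at J1  (Se1 (Se) sets effort on bond)
β0 stroke at J2  (J1: bond 2 brought effort, rest push out)
β1 stroke at R1  (common-e at J1 fixed by 2)
β3 stroke at R2  (J2 effort already set via bond 0)
β4 stroke at I1  (J2 effort already set via bond 0)
β5 stroke at I2  (J2 effort already set via bond 0)

b0 |J2
b1 |R1
b2 |J1
b3 |R2
b4 |I1
b5 |I2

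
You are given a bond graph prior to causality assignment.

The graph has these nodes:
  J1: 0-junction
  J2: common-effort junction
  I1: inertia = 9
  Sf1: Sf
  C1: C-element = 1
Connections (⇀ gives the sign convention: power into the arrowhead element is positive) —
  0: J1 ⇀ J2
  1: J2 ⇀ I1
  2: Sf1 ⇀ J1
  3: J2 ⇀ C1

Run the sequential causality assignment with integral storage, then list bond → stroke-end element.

b0 |J1
b1 |I1
b2 |Sf1
b3 |J2

bond 2 stroke→Sf1  (Sf1: flow source, stroke at near end)
bond 0 stroke→J1  (J1: last free bond brings effort in)
bond 1 stroke→I1  (I1 integral (f out))
bond 3 stroke→J2  (J2: last free bond brings effort in)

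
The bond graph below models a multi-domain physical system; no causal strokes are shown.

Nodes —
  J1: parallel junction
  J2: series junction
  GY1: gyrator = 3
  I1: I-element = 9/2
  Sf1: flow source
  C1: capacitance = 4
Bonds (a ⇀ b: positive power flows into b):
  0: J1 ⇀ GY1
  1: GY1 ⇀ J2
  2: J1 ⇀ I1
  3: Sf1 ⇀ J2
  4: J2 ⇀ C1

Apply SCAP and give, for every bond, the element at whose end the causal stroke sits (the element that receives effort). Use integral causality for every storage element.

#0 →J1
#1 →J2
#2 →I1
#3 →Sf1
#4 →J2

b3 →Sf1  (Sf1: flow source, stroke at near end)
b1 →J2  (J2: bond 3 brought flow, rest push out)
b4 →J2  (common-f at J2 fixed by 3)
b0 →J1  (GY1 both-in/both-out from 1)
b2 →I1  (common-e at J1 fixed by 0)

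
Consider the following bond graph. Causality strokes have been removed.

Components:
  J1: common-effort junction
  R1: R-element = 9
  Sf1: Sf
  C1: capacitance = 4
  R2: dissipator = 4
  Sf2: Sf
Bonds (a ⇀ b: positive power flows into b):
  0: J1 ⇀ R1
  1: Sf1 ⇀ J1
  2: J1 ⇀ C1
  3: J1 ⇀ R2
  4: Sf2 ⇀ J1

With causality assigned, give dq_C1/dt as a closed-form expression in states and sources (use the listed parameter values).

dq_C1/dt = F_Sf1 + F_Sf2 - 13*q_C1/144

b1 →Sf1  (source Sf1 imposes f)
b4 →Sf2  (source Sf2 imposes f)
b2 →J1  (prefer integral on C1)
b0 →R1  (0-jn J1 has e-setter on 2)
b3 →R2  (common-e at J1 fixed by 2)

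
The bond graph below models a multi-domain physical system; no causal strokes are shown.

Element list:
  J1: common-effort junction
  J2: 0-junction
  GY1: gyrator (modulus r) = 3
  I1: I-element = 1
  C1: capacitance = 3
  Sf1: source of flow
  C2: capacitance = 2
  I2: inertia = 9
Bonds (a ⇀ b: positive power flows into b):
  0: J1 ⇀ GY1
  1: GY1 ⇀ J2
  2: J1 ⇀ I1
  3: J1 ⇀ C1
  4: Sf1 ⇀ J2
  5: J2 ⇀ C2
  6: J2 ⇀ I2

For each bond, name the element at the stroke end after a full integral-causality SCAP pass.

bond 0 stroke→GY1
bond 1 stroke→GY1
bond 2 stroke→I1
bond 3 stroke→J1
bond 4 stroke→Sf1
bond 5 stroke→J2
bond 6 stroke→I2

bond 4 stroke at Sf1  (Sf1: flow source, stroke at near end)
bond 2 stroke at I1  (I1 integral (f out))
bond 3 stroke at J1  (C1 outputs effort q/C1)
bond 0 stroke at GY1  (0-jn J1 has e-setter on 3)
bond 1 stroke at GY1  (GY1: gyrator matches bond 0)
bond 5 stroke at J2  (C2 integral (e out))
bond 6 stroke at I2  (J2 effort already set via bond 5)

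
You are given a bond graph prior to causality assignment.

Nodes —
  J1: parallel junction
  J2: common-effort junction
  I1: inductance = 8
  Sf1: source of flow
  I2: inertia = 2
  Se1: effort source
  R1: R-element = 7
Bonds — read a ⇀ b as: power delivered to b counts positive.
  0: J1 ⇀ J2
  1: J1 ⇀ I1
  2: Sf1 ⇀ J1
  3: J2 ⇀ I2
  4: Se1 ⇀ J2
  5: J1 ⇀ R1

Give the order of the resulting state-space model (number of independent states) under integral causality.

bond 2 stroke at Sf1  (Sf1 fixes flow; stroke at Sf1)
bond 4 stroke at J2  (source Se1 imposes e)
bond 0 stroke at J1  (0-jn J2 has e-setter on 4)
bond 3 stroke at I2  (common-e at J2 fixed by 4)
bond 1 stroke at I1  (common-e at J1 fixed by 0)
bond 5 stroke at R1  (J1: bond 0 brought effort, rest push out)

2  (I1, I2 all integral)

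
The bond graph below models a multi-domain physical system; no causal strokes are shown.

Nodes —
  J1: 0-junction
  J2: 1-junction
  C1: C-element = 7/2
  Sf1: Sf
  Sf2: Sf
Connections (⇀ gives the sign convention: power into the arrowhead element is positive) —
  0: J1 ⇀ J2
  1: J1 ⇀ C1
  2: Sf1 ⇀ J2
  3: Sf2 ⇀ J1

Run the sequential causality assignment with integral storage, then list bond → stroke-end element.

#0 |J2
#1 |J1
#2 |Sf1
#3 |Sf2

b2 →Sf1  (Sf1 fixes flow; stroke at Sf1)
b3 →Sf2  (Sf2: flow source, stroke at near end)
b0 →J2  (1-jn J2 has f-setter on 2)
b1 →J1  (J1 needs exactly one e-in)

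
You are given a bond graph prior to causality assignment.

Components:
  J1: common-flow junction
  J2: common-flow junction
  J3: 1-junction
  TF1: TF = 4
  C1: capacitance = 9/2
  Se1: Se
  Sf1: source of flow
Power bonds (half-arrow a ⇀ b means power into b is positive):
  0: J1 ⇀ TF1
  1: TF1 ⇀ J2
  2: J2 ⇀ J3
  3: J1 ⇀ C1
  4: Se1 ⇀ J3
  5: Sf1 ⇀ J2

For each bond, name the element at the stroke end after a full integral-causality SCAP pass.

#4 stroke at J3  (Se1: effort source, stroke at far end)
#5 stroke at Sf1  (source Sf1 imposes f)
#1 stroke at J2  (1-jn J2 has f-setter on 5)
#2 stroke at J2  (common-f at J2 fixed by 5)
#0 stroke at TF1  (TF TF1: opposite of bond 1)
#3 stroke at J1  (J1: bond 0 brought flow, rest push out)

b0 stroke→TF1
b1 stroke→J2
b2 stroke→J2
b3 stroke→J1
b4 stroke→J3
b5 stroke→Sf1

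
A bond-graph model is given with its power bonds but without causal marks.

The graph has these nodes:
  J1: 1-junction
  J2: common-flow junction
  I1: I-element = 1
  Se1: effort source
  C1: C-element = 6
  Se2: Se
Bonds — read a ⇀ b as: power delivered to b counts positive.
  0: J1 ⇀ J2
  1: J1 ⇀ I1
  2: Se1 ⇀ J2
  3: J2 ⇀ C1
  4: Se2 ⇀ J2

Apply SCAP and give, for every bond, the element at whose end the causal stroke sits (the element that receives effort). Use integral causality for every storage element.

bond 2 stroke at J2  (Se1 fixes effort; stroke away)
bond 4 stroke at J2  (source Se2 imposes e)
bond 1 stroke at I1  (I1 outputs flow p/I1)
bond 0 stroke at J1  (1-jn J1 has f-setter on 1)
bond 3 stroke at J2  (common-f at J2 fixed by 0)

#0 stroke at J1
#1 stroke at I1
#2 stroke at J2
#3 stroke at J2
#4 stroke at J2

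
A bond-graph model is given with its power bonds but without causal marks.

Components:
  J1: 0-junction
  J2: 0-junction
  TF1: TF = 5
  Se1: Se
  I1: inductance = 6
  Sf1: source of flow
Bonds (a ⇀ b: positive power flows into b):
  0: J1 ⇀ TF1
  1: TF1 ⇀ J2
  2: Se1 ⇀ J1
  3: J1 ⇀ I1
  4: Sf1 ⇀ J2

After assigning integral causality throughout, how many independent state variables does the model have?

1  (I1 all integral)

b2 |J1  (Se1 fixes effort; stroke away)
b4 |Sf1  (source Sf1 imposes f)
b0 |TF1  (0-jn J1 has e-setter on 2)
b3 |I1  (0-jn J1 has e-setter on 2)
b1 |J2  (J2 needs exactly one e-in)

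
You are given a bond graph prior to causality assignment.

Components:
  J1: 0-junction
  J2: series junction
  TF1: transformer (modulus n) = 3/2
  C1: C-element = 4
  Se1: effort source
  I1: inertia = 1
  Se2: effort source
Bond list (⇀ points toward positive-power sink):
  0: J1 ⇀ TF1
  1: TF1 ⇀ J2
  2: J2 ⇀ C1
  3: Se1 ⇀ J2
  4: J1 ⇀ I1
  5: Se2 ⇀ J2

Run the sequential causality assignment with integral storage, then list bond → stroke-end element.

β3 stroke at J2  (Se1 fixes effort; stroke away)
β5 stroke at J2  (Se2 fixes effort; stroke away)
β2 stroke at J2  (C1: C, integral causality)
β1 stroke at TF1  (only one flow-in slot at J2)
β0 stroke at J1  (TF1: transformer flips bond 1)
β4 stroke at I1  (J1: bond 0 brought effort, rest push out)

#0 |J1
#1 |TF1
#2 |J2
#3 |J2
#4 |I1
#5 |J2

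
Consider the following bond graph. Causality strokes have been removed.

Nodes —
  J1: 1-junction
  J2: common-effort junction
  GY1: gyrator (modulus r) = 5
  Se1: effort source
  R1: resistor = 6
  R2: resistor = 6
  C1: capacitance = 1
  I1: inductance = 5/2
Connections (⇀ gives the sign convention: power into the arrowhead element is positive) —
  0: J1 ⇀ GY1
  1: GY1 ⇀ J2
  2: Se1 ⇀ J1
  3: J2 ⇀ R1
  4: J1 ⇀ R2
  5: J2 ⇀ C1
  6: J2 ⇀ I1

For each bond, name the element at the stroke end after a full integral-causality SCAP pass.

bond 2 →J1  (source Se1 imposes e)
bond 5 →J2  (C1 integral (e out))
bond 1 →GY1  (common-e at J2 fixed by 5)
bond 3 →R1  (J2: bond 5 brought effort, rest push out)
bond 6 →I1  (0-jn J2 has e-setter on 5)
bond 0 →GY1  (through GY1, causality inverts; strokes same side of GY1)
bond 4 →J1  (J1 flow already set via bond 0)

b0 stroke at GY1
b1 stroke at GY1
b2 stroke at J1
b3 stroke at R1
b4 stroke at J1
b5 stroke at J2
b6 stroke at I1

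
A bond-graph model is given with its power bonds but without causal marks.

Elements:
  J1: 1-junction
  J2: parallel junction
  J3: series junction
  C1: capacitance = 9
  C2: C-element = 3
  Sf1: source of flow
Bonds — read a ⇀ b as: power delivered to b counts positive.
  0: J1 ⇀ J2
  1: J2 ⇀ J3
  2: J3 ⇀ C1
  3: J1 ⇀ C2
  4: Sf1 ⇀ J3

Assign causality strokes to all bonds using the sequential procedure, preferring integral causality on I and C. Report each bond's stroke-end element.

bond 4 stroke→Sf1  (Sf1: flow source, stroke at near end)
bond 1 stroke→J3  (common-f at J3 fixed by 4)
bond 2 stroke→J3  (J3 flow already set via bond 4)
bond 0 stroke→J2  (closing 0-jn rule on J2)
bond 3 stroke→J1  (1-jn J1 has f-setter on 0)

b0 stroke→J2
b1 stroke→J3
b2 stroke→J3
b3 stroke→J1
b4 stroke→Sf1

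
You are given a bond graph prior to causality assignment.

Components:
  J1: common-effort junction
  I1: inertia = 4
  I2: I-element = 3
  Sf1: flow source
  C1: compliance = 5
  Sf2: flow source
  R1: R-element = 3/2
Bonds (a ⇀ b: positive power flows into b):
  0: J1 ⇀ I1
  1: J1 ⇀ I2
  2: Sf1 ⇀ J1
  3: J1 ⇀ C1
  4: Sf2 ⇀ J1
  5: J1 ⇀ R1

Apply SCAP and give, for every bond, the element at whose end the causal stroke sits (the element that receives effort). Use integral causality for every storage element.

β2 →Sf1  (Sf1 fixes flow; stroke at Sf1)
β4 →Sf2  (Sf2 (Sf) sets flow on bond)
β0 →I1  (I1: I, integral causality)
β1 →I2  (prefer integral on I2)
β3 →J1  (C1 integral (e out))
β5 →R1  (J1 effort already set via bond 3)

b0 stroke→I1
b1 stroke→I2
b2 stroke→Sf1
b3 stroke→J1
b4 stroke→Sf2
b5 stroke→R1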